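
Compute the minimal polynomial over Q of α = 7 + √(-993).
m_α(x) = x^2 - 14x + 1042

From α - 7 = √(-993), squaring gives (α - 7)^2 = -993, i.e. α^2 - 14α + 49 = -993, so α^2 - 14α + 1042 = 0. The discriminant of x^2 - 14x + 1042 is (-14)^2 - 4·(1042) = 196 - 4168 = -3972, and 4·(-993) is not a perfect square in Q since -993 is squarefree and ≠ 1. Hence x^2 - 14x + 1042 is irreducible over Q and is the minimal polynomial of α.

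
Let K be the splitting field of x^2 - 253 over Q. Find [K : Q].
[K : Q] = 2

f(x) = x^2 - 253 factors as (x - √253)(x + √253). The splitting field is K = Q(√253). Since 253 is squarefree and > 1, it is not a perfect square, so x^2 - 253 is irreducible over Q and [Q(√253) : Q] = 2. Hence [K : Q] = 2.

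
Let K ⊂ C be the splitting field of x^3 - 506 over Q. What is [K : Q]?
[K : Q] = 6

The roots of x^3 - 506 are ∛506, ω∛506, ω^2∛506 where ω = e^(2πi/3) is a primitive cube root of unity, so K = Q(∛506, ω). Now [Q(∛506):Q] = 3 (since 506 is not a perfect cube, x^3 - 506 is irreducible) and [Q(ω):Q] = 2. Both 2 and 3 divide [K:Q], and [K:Q] ≤ 3·2 = 6, so [K:Q] = 6. (Equivalently: Q(∛506) ⊂ R but ω ∉ R, so [K : Q(∛506)] = 2.)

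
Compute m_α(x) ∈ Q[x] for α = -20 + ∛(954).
m_α(x) = x^3 + 60x^2 + 1200x + 7046

Set β = α + 20 = ∛(954), so β^3 = 954. Then (α + 20)^3 - 954 = 0, i.e. α is a root of g(x) = (x + 20)^3 - 954 = x^3 + 60x^2 + 1200x + 7046. Since g(x) = h(x + 20) where h(x) = x^3 - 954, and h is irreducible over Q (because 954 is not a perfect cube, so h has no rational root, and a monic cubic with no rational root is irreducible), g is also irreducible (irreducibility is preserved under the substitution x → x + 20). Hence m_α(x) = x^3 + 60x^2 + 1200x + 7046.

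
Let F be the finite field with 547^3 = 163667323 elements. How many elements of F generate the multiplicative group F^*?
There are φ(163667322) = 42830208 primitive elements

F_q^* is cyclic of order q - 1 = 163667322. A cyclic group of order m has exactly φ(m) generators. Here m = 163667322 = 2 · 3^2 · 7 · 13 · 163 · 613, so the number of primitive elements is φ(163667322) = 42830208.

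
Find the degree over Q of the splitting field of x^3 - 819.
[K : Q] = 6

The roots of x^3 - 819 are ∛819, ω∛819, ω^2∛819 where ω = e^(2πi/3) is a primitive cube root of unity, so K = Q(∛819, ω). Now [Q(∛819):Q] = 3 (since 819 is not a perfect cube, x^3 - 819 is irreducible) and [Q(ω):Q] = 2. Both 2 and 3 divide [K:Q], and [K:Q] ≤ 3·2 = 6, so [K:Q] = 6. (Equivalently: Q(∛819) ⊂ R but ω ∉ R, so [K : Q(∛819)] = 2.)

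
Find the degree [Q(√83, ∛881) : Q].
[Q(√83, ∛881) : Q] = 6

Let L = Q(√83, ∛881). Since Q(√83) ⊂ L and [Q(√83):Q] = 2, the tower law gives 2 | [L:Q]. Likewise Q(∛881) ⊂ L with [Q(∛881):Q] = 3 (because 881 is not a perfect cube), so 3 | [L:Q]. As gcd(2,3) = 1, [L:Q] is divisible by 6. Conversely L is generated over Q by √83 and ∛881, so [L:Q] ≤ 2·3 = 6. Therefore [Q(√83, ∛881) : Q] = 6.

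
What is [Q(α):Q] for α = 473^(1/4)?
[Q(α):Q] = 4

α is a root of x^4 - 473. By Eisenstein's criterion at the prime p = 11 (which divides the constant term 473 but p^2 = 121 does not, since 473 is squarefree), x^4 - 473 is irreducible over Q. Hence [Q(α):Q] = 4.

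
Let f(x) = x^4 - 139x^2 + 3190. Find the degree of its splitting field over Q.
[K : Q] = 4

Solving the quadratic in x^2: x^2 = (139 ± √(139^2 - 4·3190))/2 = (139 ± √6561)/2 = (139 ± 81)/2, giving x^2 = 110 or x^2 = 29. So f(x) = (x^2 - 110)(x^2 - 29) and the roots of f are ±√110, ±√29. Hence the splitting field is K = Q(√110, √29). Since 110 and 29 are distinct squarefree integers > 1, their product 3190 is not a perfect square, so √29 ∉ Q(√110). By the tower law [K:Q] = [Q(√110,√29):Q(√110)] · [Q(√110):Q] = 2 · 2 = 4.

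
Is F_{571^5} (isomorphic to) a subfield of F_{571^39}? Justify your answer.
No: F_{571^5} is not a subfield of F_{571^39}

F_{p^m} embeds in F_{p^n} iff m | n. Here 5 ∤ 39 (since 39 = 7·5 + 4 with remainder 4 ≠ 0), so F_{571^5} is not a subfield of F_{571^39}. Equivalently: if it were, the tower law would give 5 = [F_{571^5}:F_571] dividing [F_{571^39}:F_571] = 39, contradiction.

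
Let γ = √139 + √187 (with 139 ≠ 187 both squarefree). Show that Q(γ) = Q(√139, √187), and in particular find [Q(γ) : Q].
[Q(γ) : Q] = 4 (equivalently, Q(γ) = Q(√139, √187))

Obviously Q(γ) ⊆ Q(√139, √187), and [Q(√139, √187):Q] = 4 (since 139, 187 are distinct squarefree integers > 1 with 25993 not a perfect square). To show equality we compute the minimal polynomial of γ. From γ = √139 + √187: γ^2 = 139 + 2√(25993) + 187 = 326 + 2√(25993), so γ^2 - 326 = 2√(25993); squaring, (γ^2 - 326)^2 = 4·25993, i.e. γ^4 - 652γ^2 + 106276 - 103972 = 0, i.e. γ^4 - 652γ^2 + 2304 = 0. So γ is a root of x^4 - 652x^2 + 2304. This polynomial is irreducible over Q: it has no rational root (each ±√139 ± √187 is irrational), and any factorization into two quadratics over Q would force √(25993) ∈ Q (pairing opposite roots) or √139, √187 ∈ Q (other pairings), all impossible. Hence [Q(γ):Q] = 4 = [Q(√139, √187):Q], so Q(γ) = Q(√139, √187).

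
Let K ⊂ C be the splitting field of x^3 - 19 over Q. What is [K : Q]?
[K : Q] = 6

The roots of x^3 - 19 are ∛19, ω∛19, ω^2∛19 where ω = e^(2πi/3) is a primitive cube root of unity, so K = Q(∛19, ω). Now [Q(∛19):Q] = 3 (since 19 is not a perfect cube, x^3 - 19 is irreducible) and [Q(ω):Q] = 2. Both 2 and 3 divide [K:Q], and [K:Q] ≤ 3·2 = 6, so [K:Q] = 6. (Equivalently: Q(∛19) ⊂ R but ω ∉ R, so [K : Q(∛19)] = 2.)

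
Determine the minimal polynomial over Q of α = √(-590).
m_α(x) = x^2 + 590

α satisfies α^2 + 590 = 0, so x^2 + 590 annihilates α. Since d = -590 is squarefree and ≠ 1, it is not a perfect square in Q, so x^2 + 590 has no rational root and is therefore irreducible over Q (a degree-2 polynomial over a field is irreducible iff it has no root). Hence m_α(x) = x^2 + 590.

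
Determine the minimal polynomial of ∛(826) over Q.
m_α(x) = x^3 - 826

α satisfies α^3 = 826, so x^3 - 826 annihilates α. By the rational root test, a rational root p/q (in lowest terms) of x^3 - 826 would satisfy p^3 = 826 q^3, forcing q = 1 and p^3 = 826; but 826 is not a perfect cube, contradiction. A monic cubic over Q with no rational root is irreducible (any nontrivial factorization would include a linear factor). Hence x^3 - 826 is the minimal polynomial of α, and in particular [Q(α):Q] = 3.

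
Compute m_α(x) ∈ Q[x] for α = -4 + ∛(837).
m_α(x) = x^3 + 12x^2 + 48x - 773

Set β = α + 4 = ∛(837), so β^3 = 837. Then (α + 4)^3 - 837 = 0, i.e. α is a root of g(x) = (x + 4)^3 - 837 = x^3 + 12x^2 + 48x - 773. Since g(x) = h(x + 4) where h(x) = x^3 - 837, and h is irreducible over Q (because 837 is not a perfect cube, so h has no rational root, and a monic cubic with no rational root is irreducible), g is also irreducible (irreducibility is preserved under the substitution x → x + 4). Hence m_α(x) = x^3 + 12x^2 + 48x - 773.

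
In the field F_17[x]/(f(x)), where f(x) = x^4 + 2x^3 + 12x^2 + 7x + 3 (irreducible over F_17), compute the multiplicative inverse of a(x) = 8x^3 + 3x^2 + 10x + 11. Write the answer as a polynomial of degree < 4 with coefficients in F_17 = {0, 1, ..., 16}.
a(x)^(-1) ≡ 2x^3 + 15x^2 + 3x + 15 (mod f(x))

Since f is irreducible over F_17, F_17[x]/(f) is a field and a(x) ≠ 0 has an inverse. Apply the extended Euclidean algorithm to f(x) and a(x) in F_17[x]: f(x) = (15x + 1)·a(x) + (12x^2 + 2x + 9);  a(x) = (12x + 11)·(12x^2 + 2x + 9) + (16x + 14);  (12x^2 + 2x + 9) = (5x)·(16x + 14) + (9). The last nonzero remainder is the constant 9 = gcd(f, a) in F_17. Back-substituting through the division chain expresses 9 = s(x)·a(x) + t(x)·f(x) with s(x) ≡ x^3 + 16x^2 + 10x + 16 (mod f), so (x^3 + 16x^2 + 10x + 16)·a(x) ≡ 9 (mod f). Multiplying by 9^(-1) ≡ 2 in F_17 gives a(x)^(-1) ≡ 2·(x^3 + 16x^2 + 10x + 16) ≡ 2x^3 + 15x^2 + 3x + 15 (mod f). Check: (8x^3 + 3x^2 + 10x + 11)·(2x^3 + 15x^2 + 3x + 15) = 16x^6 + 7x^5 + 4x^4 + 12x^3 + 2x^2 + 13x + 12 ≡ 1 (mod x^4 + 2x^3 + 12x^2 + 7x + 3).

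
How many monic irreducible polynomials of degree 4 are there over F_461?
There are 11291240730 monic irreducible polynomials of degree 4 over F_461

Each element of F_{461^4} that lies in no proper subfield is a root of exactly one monic irreducible of degree 4 over F_461, and each such polynomial has 4 distinct roots in F_{461^4}. By Möbius inversion the count is N_461(4) = (1/4) Σ_{d|4} μ(4/d) · 461^d = (1/4)(μ(4)·461^1 + μ(2)·461^2 + μ(1)·461^4) = 45164962920/4 = 11291240730.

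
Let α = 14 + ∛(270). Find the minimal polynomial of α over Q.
m_α(x) = x^3 - 42x^2 + 588x - 3014

Set β = α - 14 = ∛(270), so β^3 = 270. Then (α - 14)^3 - 270 = 0, i.e. α is a root of g(x) = (x - 14)^3 - 270 = x^3 - 42x^2 + 588x - 3014. Since g(x) = h(x - 14) where h(x) = x^3 - 270, and h is irreducible over Q (because 270 is not a perfect cube, so h has no rational root, and a monic cubic with no rational root is irreducible), g is also irreducible (irreducibility is preserved under the substitution x → x - 14). Hence m_α(x) = x^3 - 42x^2 + 588x - 3014.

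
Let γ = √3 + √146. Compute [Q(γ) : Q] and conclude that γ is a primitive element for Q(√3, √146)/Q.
[Q(γ) : Q] = 4 (equivalently, Q(γ) = Q(√3, √146))

Obviously Q(γ) ⊆ Q(√3, √146), and [Q(√3, √146):Q] = 4 (since 3, 146 are distinct squarefree integers > 1 with 438 not a perfect square). To show equality we compute the minimal polynomial of γ. From γ = √3 + √146: γ^2 = 3 + 2√(438) + 146 = 149 + 2√(438), so γ^2 - 149 = 2√(438); squaring, (γ^2 - 149)^2 = 4·438, i.e. γ^4 - 298γ^2 + 22201 - 1752 = 0, i.e. γ^4 - 298γ^2 + 20449 = 0. So γ is a root of x^4 - 298x^2 + 20449. This polynomial is irreducible over Q: it has no rational root (each ±√3 ± √146 is irrational), and any factorization into two quadratics over Q would force √(438) ∈ Q (pairing opposite roots) or √3, √146 ∈ Q (other pairings), all impossible. Hence [Q(γ):Q] = 4 = [Q(√3, √146):Q], so Q(γ) = Q(√3, √146).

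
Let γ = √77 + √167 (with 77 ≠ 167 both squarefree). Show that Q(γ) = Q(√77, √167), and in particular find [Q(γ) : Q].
[Q(γ) : Q] = 4 (equivalently, Q(γ) = Q(√77, √167))

Obviously Q(γ) ⊆ Q(√77, √167), and [Q(√77, √167):Q] = 4 (since 77, 167 are distinct squarefree integers > 1 with 12859 not a perfect square). To show equality we compute the minimal polynomial of γ. From γ = √77 + √167: γ^2 = 77 + 2√(12859) + 167 = 244 + 2√(12859), so γ^2 - 244 = 2√(12859); squaring, (γ^2 - 244)^2 = 4·12859, i.e. γ^4 - 488γ^2 + 59536 - 51436 = 0, i.e. γ^4 - 488γ^2 + 8100 = 0. So γ is a root of x^4 - 488x^2 + 8100. This polynomial is irreducible over Q: it has no rational root (each ±√77 ± √167 is irrational), and any factorization into two quadratics over Q would force √(12859) ∈ Q (pairing opposite roots) or √77, √167 ∈ Q (other pairings), all impossible. Hence [Q(γ):Q] = 4 = [Q(√77, √167):Q], so Q(γ) = Q(√77, √167).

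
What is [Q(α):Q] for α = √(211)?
[Q(α):Q] = 2

[Q(α):Q] equals the degree of the minimal polynomial of α. Here α^2 = 211 and x^2 - 211 is irreducible (d = 211 is squarefree, ≠ 1, hence not a square), so deg(m_α) = 2. Thus [Q(α):Q] = 2.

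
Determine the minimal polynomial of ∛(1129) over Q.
m_α(x) = x^3 - 1129

α satisfies α^3 = 1129, so x^3 - 1129 annihilates α. By the rational root test, a rational root p/q (in lowest terms) of x^3 - 1129 would satisfy p^3 = 1129 q^3, forcing q = 1 and p^3 = 1129; but 1129 is not a perfect cube, contradiction. A monic cubic over Q with no rational root is irreducible (any nontrivial factorization would include a linear factor). Hence x^3 - 1129 is the minimal polynomial of α, and in particular [Q(α):Q] = 3.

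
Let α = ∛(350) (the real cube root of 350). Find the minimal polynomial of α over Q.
m_α(x) = x^3 - 350

α satisfies α^3 = 350, so x^3 - 350 annihilates α. By the rational root test, a rational root p/q (in lowest terms) of x^3 - 350 would satisfy p^3 = 350 q^3, forcing q = 1 and p^3 = 350; but 350 is not a perfect cube, contradiction. A monic cubic over Q with no rational root is irreducible (any nontrivial factorization would include a linear factor). Hence x^3 - 350 is the minimal polynomial of α, and in particular [Q(α):Q] = 3.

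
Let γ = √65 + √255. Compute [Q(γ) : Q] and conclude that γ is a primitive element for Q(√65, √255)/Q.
[Q(γ) : Q] = 4 (equivalently, Q(γ) = Q(√65, √255))

Obviously Q(γ) ⊆ Q(√65, √255), and [Q(√65, √255):Q] = 4 (since 65, 255 are distinct squarefree integers > 1 with 16575 not a perfect square). To show equality we compute the minimal polynomial of γ. From γ = √65 + √255: γ^2 = 65 + 2√(16575) + 255 = 320 + 2√(16575), so γ^2 - 320 = 2√(16575); squaring, (γ^2 - 320)^2 = 4·16575, i.e. γ^4 - 640γ^2 + 102400 - 66300 = 0, i.e. γ^4 - 640γ^2 + 36100 = 0. So γ is a root of x^4 - 640x^2 + 36100. This polynomial is irreducible over Q: it has no rational root (each ±√65 ± √255 is irrational), and any factorization into two quadratics over Q would force √(16575) ∈ Q (pairing opposite roots) or √65, √255 ∈ Q (other pairings), all impossible. Hence [Q(γ):Q] = 4 = [Q(√65, √255):Q], so Q(γ) = Q(√65, √255).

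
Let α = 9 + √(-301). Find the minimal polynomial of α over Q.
m_α(x) = x^2 - 18x + 382

From α - 9 = √(-301), squaring gives (α - 9)^2 = -301, i.e. α^2 - 18α + 81 = -301, so α^2 - 18α + 382 = 0. The discriminant of x^2 - 18x + 382 is (-18)^2 - 4·(382) = 324 - 1528 = -1204, and 4·(-301) is not a perfect square in Q since -301 is squarefree and ≠ 1. Hence x^2 - 18x + 382 is irreducible over Q and is the minimal polynomial of α.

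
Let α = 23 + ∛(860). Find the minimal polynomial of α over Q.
m_α(x) = x^3 - 69x^2 + 1587x - 13027

Set β = α - 23 = ∛(860), so β^3 = 860. Then (α - 23)^3 - 860 = 0, i.e. α is a root of g(x) = (x - 23)^3 - 860 = x^3 - 69x^2 + 1587x - 13027. Since g(x) = h(x - 23) where h(x) = x^3 - 860, and h is irreducible over Q (because 860 is not a perfect cube, so h has no rational root, and a monic cubic with no rational root is irreducible), g is also irreducible (irreducibility is preserved under the substitution x → x - 23). Hence m_α(x) = x^3 - 69x^2 + 1587x - 13027.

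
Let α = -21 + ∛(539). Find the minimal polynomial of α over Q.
m_α(x) = x^3 + 63x^2 + 1323x + 8722

Set β = α + 21 = ∛(539), so β^3 = 539. Then (α + 21)^3 - 539 = 0, i.e. α is a root of g(x) = (x + 21)^3 - 539 = x^3 + 63x^2 + 1323x + 8722. Since g(x) = h(x + 21) where h(x) = x^3 - 539, and h is irreducible over Q (because 539 is not a perfect cube, so h has no rational root, and a monic cubic with no rational root is irreducible), g is also irreducible (irreducibility is preserved under the substitution x → x + 21). Hence m_α(x) = x^3 + 63x^2 + 1323x + 8722.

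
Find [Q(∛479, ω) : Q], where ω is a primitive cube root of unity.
[Q(∛479, ω) : Q] = 6

[Q(∛479):Q] = 3 (min poly x^3 - 479, irreducible since 479 is not a perfect cube). [Q(ω):Q] = 2 (min poly x^2 + x + 1). Since Q(∛479) ⊂ R and ω ∉ R, we have ω ∉ Q(∛479), so x^2 + x + 1 remains irreducible over Q(∛479) and [Q(∛479, ω) : Q(∛479)] = 2. By the tower law, [Q(∛479, ω) : Q] = 3 · 2 = 6. (In fact Q(∛479, ω) is the splitting field of x^3 - 479 over Q.)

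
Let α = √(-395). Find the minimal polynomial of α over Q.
m_α(x) = x^2 + 395

α satisfies α^2 + 395 = 0, so x^2 + 395 annihilates α. Since d = -395 is squarefree and ≠ 1, it is not a perfect square in Q, so x^2 + 395 has no rational root and is therefore irreducible over Q (a degree-2 polynomial over a field is irreducible iff it has no root). Hence m_α(x) = x^2 + 395.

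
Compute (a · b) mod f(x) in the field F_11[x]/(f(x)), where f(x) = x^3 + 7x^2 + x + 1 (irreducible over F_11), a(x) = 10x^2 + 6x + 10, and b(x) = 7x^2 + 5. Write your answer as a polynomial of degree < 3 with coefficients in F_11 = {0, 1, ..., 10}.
a · b ≡ 7x^2 + x + 3 (mod f(x))

Multiply in F_11[x]: a(x)·b(x) = (10x^2 + 6x + 10)·(7x^2 + 5) = 4x^4 + 9x^3 + 10x^2 + 8x + 6. This has degree ≥ 3, so divide by f(x) over F_11: 4x^4 + 9x^3 + 10x^2 + 8x + 6 = (4x + 3)·(x^3 + 7x^2 + x + 1) + (7x^2 + x + 3). Hence a·b ≡ 7x^2 + x + 3 (mod f). (F_11[x]/(f) is a field with 11^3 = 1331 elements since f is irreducible of degree 3.)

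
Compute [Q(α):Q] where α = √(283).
[Q(α):Q] = 2

[Q(α):Q] equals the degree of the minimal polynomial of α. Here α^2 = 283 and x^2 - 283 is irreducible (d = 283 is squarefree, ≠ 1, hence not a square), so deg(m_α) = 2. Thus [Q(α):Q] = 2.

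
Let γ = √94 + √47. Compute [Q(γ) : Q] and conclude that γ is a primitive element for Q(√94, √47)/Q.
[Q(γ) : Q] = 4 (equivalently, Q(γ) = Q(√94, √47))

Obviously Q(γ) ⊆ Q(√94, √47), and [Q(√94, √47):Q] = 4 (since 94, 47 are distinct squarefree integers > 1 with 4418 not a perfect square). To show equality we compute the minimal polynomial of γ. From γ = √94 + √47: γ^2 = 94 + 2√(4418) + 47 = 141 + 2√(4418), so γ^2 - 141 = 2√(4418); squaring, (γ^2 - 141)^2 = 4·4418, i.e. γ^4 - 282γ^2 + 19881 - 17672 = 0, i.e. γ^4 - 282γ^2 + 2209 = 0. So γ is a root of x^4 - 282x^2 + 2209. This polynomial is irreducible over Q: it has no rational root (each ±√94 ± √47 is irrational), and any factorization into two quadratics over Q would force √(4418) ∈ Q (pairing opposite roots) or √94, √47 ∈ Q (other pairings), all impossible. Hence [Q(γ):Q] = 4 = [Q(√94, √47):Q], so Q(γ) = Q(√94, √47).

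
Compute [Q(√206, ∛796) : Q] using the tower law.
[Q(√206, ∛796) : Q] = 6

Let L = Q(√206, ∛796). Since Q(√206) ⊂ L and [Q(√206):Q] = 2, the tower law gives 2 | [L:Q]. Likewise Q(∛796) ⊂ L with [Q(∛796):Q] = 3 (because 796 is not a perfect cube), so 3 | [L:Q]. As gcd(2,3) = 1, [L:Q] is divisible by 6. Conversely L is generated over Q by √206 and ∛796, so [L:Q] ≤ 2·3 = 6. Therefore [Q(√206, ∛796) : Q] = 6.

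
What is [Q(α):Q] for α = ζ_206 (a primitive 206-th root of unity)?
[Q(α):Q] = 102

The minimal polynomial of ζ_206 over Q is the 206-th cyclotomic polynomial Φ_206(x), which is irreducible over Q and has degree φ(206) = 102. Hence [Q(α):Q] = φ(206) = 102.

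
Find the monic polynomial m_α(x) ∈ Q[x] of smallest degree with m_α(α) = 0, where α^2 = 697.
m_α(x) = x^2 - 697

α satisfies α^2 - 697 = 0, so x^2 - 697 annihilates α. Since d = 697 is squarefree and ≠ 1, it is not a perfect square in Q, so x^2 - 697 has no rational root and is therefore irreducible over Q (a degree-2 polynomial over a field is irreducible iff it has no root). Hence m_α(x) = x^2 - 697.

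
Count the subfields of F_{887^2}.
F_{887^2} has 2 subfields

The subfields of F_{p^n} are exactly the fields F_{p^d} for d | n (each is the fixed field of the unique index-d subgroup of Gal(F_{p^n}/F_p) ≅ Z/nZ). The divisors of n = 2 are {1, 2}, giving 2 subfields: F_{887^1}, F_{887^2}.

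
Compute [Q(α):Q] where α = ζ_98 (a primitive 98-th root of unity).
[Q(α):Q] = 42

The minimal polynomial of ζ_98 over Q is the 98-th cyclotomic polynomial Φ_98(x), which is irreducible over Q and has degree φ(98) = 42. Hence [Q(α):Q] = φ(98) = 42.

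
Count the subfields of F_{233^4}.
F_{233^4} has 3 subfields

The subfields of F_{p^n} are exactly the fields F_{p^d} for d | n (each is the fixed field of the unique index-d subgroup of Gal(F_{p^n}/F_p) ≅ Z/nZ). The divisors of n = 4 are {1, 2, 4}, giving 3 subfields: F_{233^1}, F_{233^2}, F_{233^4}.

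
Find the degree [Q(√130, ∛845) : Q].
[Q(√130, ∛845) : Q] = 6

Let L = Q(√130, ∛845). Since Q(√130) ⊂ L and [Q(√130):Q] = 2, the tower law gives 2 | [L:Q]. Likewise Q(∛845) ⊂ L with [Q(∛845):Q] = 3 (because 845 is not a perfect cube), so 3 | [L:Q]. As gcd(2,3) = 1, [L:Q] is divisible by 6. Conversely L is generated over Q by √130 and ∛845, so [L:Q] ≤ 2·3 = 6. Therefore [Q(√130, ∛845) : Q] = 6.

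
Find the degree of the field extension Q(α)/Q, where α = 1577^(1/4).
[Q(α):Q] = 4

α is a root of x^4 - 1577. By Eisenstein's criterion at the prime p = 19 (which divides the constant term 1577 but p^2 = 361 does not, since 1577 is squarefree), x^4 - 1577 is irreducible over Q. Hence [Q(α):Q] = 4.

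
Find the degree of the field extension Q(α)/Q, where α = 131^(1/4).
[Q(α):Q] = 4

α is a root of x^4 - 131. By Eisenstein's criterion at the prime p = 131 (which divides the constant term 131 but p^2 = 17161 does not, since 131 is squarefree), x^4 - 131 is irreducible over Q. Hence [Q(α):Q] = 4.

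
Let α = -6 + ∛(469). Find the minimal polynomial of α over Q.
m_α(x) = x^3 + 18x^2 + 108x - 253

Set β = α + 6 = ∛(469), so β^3 = 469. Then (α + 6)^3 - 469 = 0, i.e. α is a root of g(x) = (x + 6)^3 - 469 = x^3 + 18x^2 + 108x - 253. Since g(x) = h(x + 6) where h(x) = x^3 - 469, and h is irreducible over Q (because 469 is not a perfect cube, so h has no rational root, and a monic cubic with no rational root is irreducible), g is also irreducible (irreducibility is preserved under the substitution x → x + 6). Hence m_α(x) = x^3 + 18x^2 + 108x - 253.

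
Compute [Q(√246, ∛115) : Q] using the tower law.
[Q(√246, ∛115) : Q] = 6

Let L = Q(√246, ∛115). Since Q(√246) ⊂ L and [Q(√246):Q] = 2, the tower law gives 2 | [L:Q]. Likewise Q(∛115) ⊂ L with [Q(∛115):Q] = 3 (because 115 is not a perfect cube), so 3 | [L:Q]. As gcd(2,3) = 1, [L:Q] is divisible by 6. Conversely L is generated over Q by √246 and ∛115, so [L:Q] ≤ 2·3 = 6. Therefore [Q(√246, ∛115) : Q] = 6.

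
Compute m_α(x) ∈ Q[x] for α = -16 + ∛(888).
m_α(x) = x^3 + 48x^2 + 768x + 3208

Set β = α + 16 = ∛(888), so β^3 = 888. Then (α + 16)^3 - 888 = 0, i.e. α is a root of g(x) = (x + 16)^3 - 888 = x^3 + 48x^2 + 768x + 3208. Since g(x) = h(x + 16) where h(x) = x^3 - 888, and h is irreducible over Q (because 888 is not a perfect cube, so h has no rational root, and a monic cubic with no rational root is irreducible), g is also irreducible (irreducibility is preserved under the substitution x → x + 16). Hence m_α(x) = x^3 + 48x^2 + 768x + 3208.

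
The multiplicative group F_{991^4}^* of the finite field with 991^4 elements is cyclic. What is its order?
|F_{991^4}^*| = 964483090560

F_{991^4} has 991^4 = 964483090561 elements; its multiplicative group consists of all nonzero elements, so |F_{991^4}^*| = 964483090561 - 1 = 964483090560. (It is cyclic since any finite subgroup of the multiplicative group of a field is cyclic.)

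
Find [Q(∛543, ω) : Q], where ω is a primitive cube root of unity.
[Q(∛543, ω) : Q] = 6

[Q(∛543):Q] = 3 (min poly x^3 - 543, irreducible since 543 is not a perfect cube). [Q(ω):Q] = 2 (min poly x^2 + x + 1). Since Q(∛543) ⊂ R and ω ∉ R, we have ω ∉ Q(∛543), so x^2 + x + 1 remains irreducible over Q(∛543) and [Q(∛543, ω) : Q(∛543)] = 2. By the tower law, [Q(∛543, ω) : Q] = 3 · 2 = 6. (In fact Q(∛543, ω) is the splitting field of x^3 - 543 over Q.)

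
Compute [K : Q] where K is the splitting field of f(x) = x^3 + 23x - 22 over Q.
[K : Q] = 6

By the rational root test, any rational root of the monic integer polynomial f(x) = x^3 + 23x - 22 must be an integer dividing the constant term -22, i.e. one of ±{1, 2, 11, 22}. Evaluating: f(1) = 2, f(-1) = -46, f(2) = 32, f(-2) = -76, f(11) = 1562, f(-11) = -1606, f(22) = 11132, f(-22) = -11176; none is 0, so f has no rational root and is therefore irreducible over Q (a cubic with no linear factor over a field is irreducible). For an irreducible cubic, the Galois group is A_3 or S_3 according as the discriminant disc(f) = -4a^3 - 27b^2 = -4·(23)^3 - 27·(-22)^2 = -61736 is or is not a square in Q. Here disc(f) = -61736 is not a perfect square in Q, so the Galois group of f over Q is not contained in A_3 and must be all of S_3. The splitting field has degree |S_3| = 6 over Q, so [K : Q] = 6.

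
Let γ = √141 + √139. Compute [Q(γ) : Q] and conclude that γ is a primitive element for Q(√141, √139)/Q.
[Q(γ) : Q] = 4 (equivalently, Q(γ) = Q(√141, √139))

Obviously Q(γ) ⊆ Q(√141, √139), and [Q(√141, √139):Q] = 4 (since 141, 139 are distinct squarefree integers > 1 with 19599 not a perfect square). To show equality we compute the minimal polynomial of γ. From γ = √141 + √139: γ^2 = 141 + 2√(19599) + 139 = 280 + 2√(19599), so γ^2 - 280 = 2√(19599); squaring, (γ^2 - 280)^2 = 4·19599, i.e. γ^4 - 560γ^2 + 78400 - 78396 = 0, i.e. γ^4 - 560γ^2 + 4 = 0. So γ is a root of x^4 - 560x^2 + 4. This polynomial is irreducible over Q: it has no rational root (each ±√141 ± √139 is irrational), and any factorization into two quadratics over Q would force √(19599) ∈ Q (pairing opposite roots) or √141, √139 ∈ Q (other pairings), all impossible. Hence [Q(γ):Q] = 4 = [Q(√141, √139):Q], so Q(γ) = Q(√141, √139).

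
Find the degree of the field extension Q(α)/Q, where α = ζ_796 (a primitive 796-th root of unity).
[Q(α):Q] = 396

The minimal polynomial of ζ_796 over Q is the 796-th cyclotomic polynomial Φ_796(x), which is irreducible over Q and has degree φ(796) = 396. Hence [Q(α):Q] = φ(796) = 396.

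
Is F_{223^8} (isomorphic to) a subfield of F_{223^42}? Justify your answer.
No: F_{223^8} is not a subfield of F_{223^42}

F_{p^m} embeds in F_{p^n} iff m | n. Here 8 ∤ 42 (since 42 = 5·8 + 2 with remainder 2 ≠ 0), so F_{223^8} is not a subfield of F_{223^42}. Equivalently: if it were, the tower law would give 8 = [F_{223^8}:F_223] dividing [F_{223^42}:F_223] = 42, contradiction.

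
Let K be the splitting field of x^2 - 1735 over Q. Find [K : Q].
[K : Q] = 2

f(x) = x^2 - 1735 factors as (x - √1735)(x + √1735). The splitting field is K = Q(√1735). Since 1735 is squarefree and > 1, it is not a perfect square, so x^2 - 1735 is irreducible over Q and [Q(√1735) : Q] = 2. Hence [K : Q] = 2.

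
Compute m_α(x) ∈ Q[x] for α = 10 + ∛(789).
m_α(x) = x^3 - 30x^2 + 300x - 1789

Set β = α - 10 = ∛(789), so β^3 = 789. Then (α - 10)^3 - 789 = 0, i.e. α is a root of g(x) = (x - 10)^3 - 789 = x^3 - 30x^2 + 300x - 1789. Since g(x) = h(x - 10) where h(x) = x^3 - 789, and h is irreducible over Q (because 789 is not a perfect cube, so h has no rational root, and a monic cubic with no rational root is irreducible), g is also irreducible (irreducibility is preserved under the substitution x → x - 10). Hence m_α(x) = x^3 - 30x^2 + 300x - 1789.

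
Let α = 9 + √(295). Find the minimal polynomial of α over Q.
m_α(x) = x^2 - 18x - 214

From α - 9 = √(295), squaring gives (α - 9)^2 = 295, i.e. α^2 - 18α + 81 = 295, so α^2 - 18α - 214 = 0. The discriminant of x^2 - 18x - 214 is (-18)^2 - 4·(-214) = 324 + 856 = 1180, and 4·(295) is not a perfect square in Q since 295 is squarefree and ≠ 1. Hence x^2 - 18x - 214 is irreducible over Q and is the minimal polynomial of α.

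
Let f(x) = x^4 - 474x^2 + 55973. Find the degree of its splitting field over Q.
[K : Q] = 4

Solving the quadratic in x^2: x^2 = (474 ± √(474^2 - 4·55973))/2 = (474 ± √784)/2 = (474 ± 28)/2, giving x^2 = 251 or x^2 = 223. So f(x) = (x^2 - 251)(x^2 - 223) and the roots of f are ±√251, ±√223. Hence the splitting field is K = Q(√251, √223). Since 251 and 223 are distinct squarefree integers > 1, their product 55973 is not a perfect square, so √223 ∉ Q(√251). By the tower law [K:Q] = [Q(√251,√223):Q(√251)] · [Q(√251):Q] = 2 · 2 = 4.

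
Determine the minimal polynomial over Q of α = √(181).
m_α(x) = x^2 - 181

α satisfies α^2 - 181 = 0, so x^2 - 181 annihilates α. Since d = 181 is squarefree and ≠ 1, it is not a perfect square in Q, so x^2 - 181 has no rational root and is therefore irreducible over Q (a degree-2 polynomial over a field is irreducible iff it has no root). Hence m_α(x) = x^2 - 181.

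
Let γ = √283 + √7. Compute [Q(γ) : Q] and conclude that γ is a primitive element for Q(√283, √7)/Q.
[Q(γ) : Q] = 4 (equivalently, Q(γ) = Q(√283, √7))

Obviously Q(γ) ⊆ Q(√283, √7), and [Q(√283, √7):Q] = 4 (since 283, 7 are distinct squarefree integers > 1 with 1981 not a perfect square). To show equality we compute the minimal polynomial of γ. From γ = √283 + √7: γ^2 = 283 + 2√(1981) + 7 = 290 + 2√(1981), so γ^2 - 290 = 2√(1981); squaring, (γ^2 - 290)^2 = 4·1981, i.e. γ^4 - 580γ^2 + 84100 - 7924 = 0, i.e. γ^4 - 580γ^2 + 76176 = 0. So γ is a root of x^4 - 580x^2 + 76176. This polynomial is irreducible over Q: it has no rational root (each ±√283 ± √7 is irrational), and any factorization into two quadratics over Q would force √(1981) ∈ Q (pairing opposite roots) or √283, √7 ∈ Q (other pairings), all impossible. Hence [Q(γ):Q] = 4 = [Q(√283, √7):Q], so Q(γ) = Q(√283, √7).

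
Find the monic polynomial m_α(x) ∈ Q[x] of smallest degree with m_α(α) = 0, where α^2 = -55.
m_α(x) = x^2 + 55

α satisfies α^2 + 55 = 0, so x^2 + 55 annihilates α. Since d = -55 is squarefree and ≠ 1, it is not a perfect square in Q, so x^2 + 55 has no rational root and is therefore irreducible over Q (a degree-2 polynomial over a field is irreducible iff it has no root). Hence m_α(x) = x^2 + 55.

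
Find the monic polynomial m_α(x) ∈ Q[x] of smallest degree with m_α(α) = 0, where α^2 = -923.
m_α(x) = x^2 + 923

α satisfies α^2 + 923 = 0, so x^2 + 923 annihilates α. Since d = -923 is squarefree and ≠ 1, it is not a perfect square in Q, so x^2 + 923 has no rational root and is therefore irreducible over Q (a degree-2 polynomial over a field is irreducible iff it has no root). Hence m_α(x) = x^2 + 923.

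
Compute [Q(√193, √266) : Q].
[Q(√193, √266) : Q] = 4

[Q(√193):Q] = 2 (min poly x^2 - 193, irreducible since 193 is squarefree > 1). For the top step, suppose √266 ∈ Q(√193), say √266 = c + d√193 with c, d ∈ Q. Squaring: 266 = c^2 + 193d^2 + 2cd√193. Since √193 ∉ Q this forces 2cd = 0. If d = 0 then √266 = c ∈ Q, contradicting 266 squarefree > 1. If c = 0 then 266 = 193d^2, so 193·266 = (193d)^2 is a perfect square in Q — but 193·266 = 51338 is not a perfect square (since 193 and 266 are distinct squarefree integers). Contradiction. Hence √266 ∉ Q(√193), so x^2 - 266 stays irreducible over Q(√193) and [Q(√193, √266) : Q(√193)] = 2. By the tower law, [Q(√193, √266) : Q] = 2 · 2 = 4.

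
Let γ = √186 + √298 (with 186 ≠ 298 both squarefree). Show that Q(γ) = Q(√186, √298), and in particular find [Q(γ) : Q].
[Q(γ) : Q] = 4 (equivalently, Q(γ) = Q(√186, √298))

Obviously Q(γ) ⊆ Q(√186, √298), and [Q(√186, √298):Q] = 4 (since 186, 298 are distinct squarefree integers > 1 with 55428 not a perfect square). To show equality we compute the minimal polynomial of γ. From γ = √186 + √298: γ^2 = 186 + 2√(55428) + 298 = 484 + 2√(55428), so γ^2 - 484 = 2√(55428); squaring, (γ^2 - 484)^2 = 4·55428, i.e. γ^4 - 968γ^2 + 234256 - 221712 = 0, i.e. γ^4 - 968γ^2 + 12544 = 0. So γ is a root of x^4 - 968x^2 + 12544. This polynomial is irreducible over Q: it has no rational root (each ±√186 ± √298 is irrational), and any factorization into two quadratics over Q would force √(55428) ∈ Q (pairing opposite roots) or √186, √298 ∈ Q (other pairings), all impossible. Hence [Q(γ):Q] = 4 = [Q(√186, √298):Q], so Q(γ) = Q(√186, √298).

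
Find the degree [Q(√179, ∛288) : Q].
[Q(√179, ∛288) : Q] = 6

Let L = Q(√179, ∛288). Since Q(√179) ⊂ L and [Q(√179):Q] = 2, the tower law gives 2 | [L:Q]. Likewise Q(∛288) ⊂ L with [Q(∛288):Q] = 3 (because 288 is not a perfect cube), so 3 | [L:Q]. As gcd(2,3) = 1, [L:Q] is divisible by 6. Conversely L is generated over Q by √179 and ∛288, so [L:Q] ≤ 2·3 = 6. Therefore [Q(√179, ∛288) : Q] = 6.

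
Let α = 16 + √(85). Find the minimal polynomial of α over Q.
m_α(x) = x^2 - 32x + 171

From α - 16 = √(85), squaring gives (α - 16)^2 = 85, i.e. α^2 - 32α + 256 = 85, so α^2 - 32α + 171 = 0. The discriminant of x^2 - 32x + 171 is (-32)^2 - 4·(171) = 1024 - 684 = 340, and 4·(85) is not a perfect square in Q since 85 is squarefree and ≠ 1. Hence x^2 - 32x + 171 is irreducible over Q and is the minimal polynomial of α.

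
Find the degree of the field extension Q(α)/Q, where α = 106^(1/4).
[Q(α):Q] = 4

α is a root of x^4 - 106. By Eisenstein's criterion at the prime p = 2 (which divides the constant term 106 but p^2 = 4 does not, since 106 is squarefree), x^4 - 106 is irreducible over Q. Hence [Q(α):Q] = 4.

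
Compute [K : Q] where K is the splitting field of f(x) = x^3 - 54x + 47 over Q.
[K : Q] = 6

By the rational root test, any rational root of the monic integer polynomial f(x) = x^3 - 54x + 47 must be an integer dividing the constant term 47, i.e. one of ±{1, 47}. Evaluating: f(1) = -6, f(-1) = 100, f(47) = 101332, f(-47) = -101238; none is 0, so f has no rational root and is therefore irreducible over Q (a cubic with no linear factor over a field is irreducible). For an irreducible cubic, the Galois group is A_3 or S_3 according as the discriminant disc(f) = -4a^3 - 27b^2 = -4·(-54)^3 - 27·(47)^2 = 570213 is or is not a square in Q. Here disc(f) = 570213 is not a perfect square in Q, so the Galois group of f over Q is not contained in A_3 and must be all of S_3. The splitting field has degree |S_3| = 6 over Q, so [K : Q] = 6.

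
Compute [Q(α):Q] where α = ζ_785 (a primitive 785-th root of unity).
[Q(α):Q] = 624

The minimal polynomial of ζ_785 over Q is the 785-th cyclotomic polynomial Φ_785(x), which is irreducible over Q and has degree φ(785) = 624. Hence [Q(α):Q] = φ(785) = 624.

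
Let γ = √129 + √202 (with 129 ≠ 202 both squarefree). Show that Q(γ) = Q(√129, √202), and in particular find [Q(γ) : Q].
[Q(γ) : Q] = 4 (equivalently, Q(γ) = Q(√129, √202))

Obviously Q(γ) ⊆ Q(√129, √202), and [Q(√129, √202):Q] = 4 (since 129, 202 are distinct squarefree integers > 1 with 26058 not a perfect square). To show equality we compute the minimal polynomial of γ. From γ = √129 + √202: γ^2 = 129 + 2√(26058) + 202 = 331 + 2√(26058), so γ^2 - 331 = 2√(26058); squaring, (γ^2 - 331)^2 = 4·26058, i.e. γ^4 - 662γ^2 + 109561 - 104232 = 0, i.e. γ^4 - 662γ^2 + 5329 = 0. So γ is a root of x^4 - 662x^2 + 5329. This polynomial is irreducible over Q: it has no rational root (each ±√129 ± √202 is irrational), and any factorization into two quadratics over Q would force √(26058) ∈ Q (pairing opposite roots) or √129, √202 ∈ Q (other pairings), all impossible. Hence [Q(γ):Q] = 4 = [Q(√129, √202):Q], so Q(γ) = Q(√129, √202).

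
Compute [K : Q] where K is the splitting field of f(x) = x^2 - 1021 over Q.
[K : Q] = 2

f(x) = x^2 - 1021 factors as (x - √1021)(x + √1021). The splitting field is K = Q(√1021). Since 1021 is squarefree and > 1, it is not a perfect square, so x^2 - 1021 is irreducible over Q and [Q(√1021) : Q] = 2. Hence [K : Q] = 2.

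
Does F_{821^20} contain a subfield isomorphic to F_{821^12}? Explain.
No: F_{821^12} is not a subfield of F_{821^20}

F_{p^m} embeds in F_{p^n} iff m | n. Here 12 ∤ 20 (since 20 = 1·12 + 8 with remainder 8 ≠ 0), so F_{821^12} is not a subfield of F_{821^20}. Equivalently: if it were, the tower law would give 12 = [F_{821^12}:F_821] dividing [F_{821^20}:F_821] = 20, contradiction.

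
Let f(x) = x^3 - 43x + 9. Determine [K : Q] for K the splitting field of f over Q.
[K : Q] = 6

By the rational root test, any rational root of the monic integer polynomial f(x) = x^3 - 43x + 9 must be an integer dividing the constant term 9, i.e. one of ±{1, 3, 9}. Evaluating: f(1) = -33, f(-1) = 51, f(3) = -93, f(-3) = 111, f(9) = 351, f(-9) = -333; none is 0, so f has no rational root and is therefore irreducible over Q (a cubic with no linear factor over a field is irreducible). For an irreducible cubic, the Galois group is A_3 or S_3 according as the discriminant disc(f) = -4a^3 - 27b^2 = -4·(-43)^3 - 27·(9)^2 = 315841 is or is not a square in Q. Here disc(f) = 315841 is not a perfect square in Q, so the Galois group of f over Q is not contained in A_3 and must be all of S_3. The splitting field has degree |S_3| = 6 over Q, so [K : Q] = 6.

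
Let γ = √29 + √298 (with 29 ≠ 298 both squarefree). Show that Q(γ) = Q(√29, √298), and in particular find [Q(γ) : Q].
[Q(γ) : Q] = 4 (equivalently, Q(γ) = Q(√29, √298))

Obviously Q(γ) ⊆ Q(√29, √298), and [Q(√29, √298):Q] = 4 (since 29, 298 are distinct squarefree integers > 1 with 8642 not a perfect square). To show equality we compute the minimal polynomial of γ. From γ = √29 + √298: γ^2 = 29 + 2√(8642) + 298 = 327 + 2√(8642), so γ^2 - 327 = 2√(8642); squaring, (γ^2 - 327)^2 = 4·8642, i.e. γ^4 - 654γ^2 + 106929 - 34568 = 0, i.e. γ^4 - 654γ^2 + 72361 = 0. So γ is a root of x^4 - 654x^2 + 72361. This polynomial is irreducible over Q: it has no rational root (each ±√29 ± √298 is irrational), and any factorization into two quadratics over Q would force √(8642) ∈ Q (pairing opposite roots) or √29, √298 ∈ Q (other pairings), all impossible. Hence [Q(γ):Q] = 4 = [Q(√29, √298):Q], so Q(γ) = Q(√29, √298).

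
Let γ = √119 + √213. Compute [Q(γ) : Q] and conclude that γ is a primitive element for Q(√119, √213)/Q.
[Q(γ) : Q] = 4 (equivalently, Q(γ) = Q(√119, √213))

Obviously Q(γ) ⊆ Q(√119, √213), and [Q(√119, √213):Q] = 4 (since 119, 213 are distinct squarefree integers > 1 with 25347 not a perfect square). To show equality we compute the minimal polynomial of γ. From γ = √119 + √213: γ^2 = 119 + 2√(25347) + 213 = 332 + 2√(25347), so γ^2 - 332 = 2√(25347); squaring, (γ^2 - 332)^2 = 4·25347, i.e. γ^4 - 664γ^2 + 110224 - 101388 = 0, i.e. γ^4 - 664γ^2 + 8836 = 0. So γ is a root of x^4 - 664x^2 + 8836. This polynomial is irreducible over Q: it has no rational root (each ±√119 ± √213 is irrational), and any factorization into two quadratics over Q would force √(25347) ∈ Q (pairing opposite roots) or √119, √213 ∈ Q (other pairings), all impossible. Hence [Q(γ):Q] = 4 = [Q(√119, √213):Q], so Q(γ) = Q(√119, √213).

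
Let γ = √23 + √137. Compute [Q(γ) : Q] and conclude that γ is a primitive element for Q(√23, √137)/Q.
[Q(γ) : Q] = 4 (equivalently, Q(γ) = Q(√23, √137))

Obviously Q(γ) ⊆ Q(√23, √137), and [Q(√23, √137):Q] = 4 (since 23, 137 are distinct squarefree integers > 1 with 3151 not a perfect square). To show equality we compute the minimal polynomial of γ. From γ = √23 + √137: γ^2 = 23 + 2√(3151) + 137 = 160 + 2√(3151), so γ^2 - 160 = 2√(3151); squaring, (γ^2 - 160)^2 = 4·3151, i.e. γ^4 - 320γ^2 + 25600 - 12604 = 0, i.e. γ^4 - 320γ^2 + 12996 = 0. So γ is a root of x^4 - 320x^2 + 12996. This polynomial is irreducible over Q: it has no rational root (each ±√23 ± √137 is irrational), and any factorization into two quadratics over Q would force √(3151) ∈ Q (pairing opposite roots) or √23, √137 ∈ Q (other pairings), all impossible. Hence [Q(γ):Q] = 4 = [Q(√23, √137):Q], so Q(γ) = Q(√23, √137).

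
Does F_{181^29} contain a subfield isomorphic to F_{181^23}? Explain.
No: F_{181^23} is not a subfield of F_{181^29}

F_{p^m} embeds in F_{p^n} iff m | n. Here 23 ∤ 29 (since 29 = 1·23 + 6 with remainder 6 ≠ 0), so F_{181^23} is not a subfield of F_{181^29}. Equivalently: if it were, the tower law would give 23 = [F_{181^23}:F_181] dividing [F_{181^29}:F_181] = 29, contradiction.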